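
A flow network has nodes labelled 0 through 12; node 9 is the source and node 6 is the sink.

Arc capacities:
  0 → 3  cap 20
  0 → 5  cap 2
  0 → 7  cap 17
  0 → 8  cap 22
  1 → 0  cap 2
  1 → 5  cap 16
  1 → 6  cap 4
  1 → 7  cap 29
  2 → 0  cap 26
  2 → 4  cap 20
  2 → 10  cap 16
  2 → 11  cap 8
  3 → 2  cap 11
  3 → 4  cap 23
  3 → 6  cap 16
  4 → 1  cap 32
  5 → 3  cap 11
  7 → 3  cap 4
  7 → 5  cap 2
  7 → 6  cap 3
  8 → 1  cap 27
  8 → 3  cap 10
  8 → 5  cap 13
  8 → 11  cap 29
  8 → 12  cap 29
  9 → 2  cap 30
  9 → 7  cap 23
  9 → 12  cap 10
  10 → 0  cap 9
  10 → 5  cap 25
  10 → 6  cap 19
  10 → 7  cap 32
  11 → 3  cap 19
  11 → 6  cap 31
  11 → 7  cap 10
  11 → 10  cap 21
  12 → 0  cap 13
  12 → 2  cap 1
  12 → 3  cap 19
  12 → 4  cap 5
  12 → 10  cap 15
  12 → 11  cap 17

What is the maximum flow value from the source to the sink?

augment #1: 9→7→6 bottleneck 3, total now 3
augment #2: 9→2→10→6 bottleneck 16, total now 19
augment #3: 9→2→11→6 bottleneck 8, total now 27
augment #4: 9→7→3→6 bottleneck 4, total now 31
augment #5: 9→12→3→6 bottleneck 10, total now 41
augment #6: 9→2→0→3→6 bottleneck 2, total now 43
augment #7: 9→2→4→1→6 bottleneck 4, total now 47
augment #8: 9→7→5→3→12→10→6 bottleneck 2, total now 49

Maximum flow value: 49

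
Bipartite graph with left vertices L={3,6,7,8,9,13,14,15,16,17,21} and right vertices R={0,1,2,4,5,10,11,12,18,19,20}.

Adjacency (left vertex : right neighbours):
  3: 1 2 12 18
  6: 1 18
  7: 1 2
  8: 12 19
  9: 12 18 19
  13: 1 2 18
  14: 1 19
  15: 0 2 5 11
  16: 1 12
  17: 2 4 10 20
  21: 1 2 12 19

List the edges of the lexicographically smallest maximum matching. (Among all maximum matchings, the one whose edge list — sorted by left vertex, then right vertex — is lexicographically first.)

Lex-smallest maximum matching: {(3,1), (6,18), (7,2), (8,12), (9,19), (15,0), (17,4)}

|M| = 7 (so the lex-smallest maximum matching has 7 edges)
process left vertices in ascending order; for each, take the smallest-labelled available neighbour that still permits 7 edges overall, or leave it unmatched if none does
lex-smallest matching: {3-1, 6-18, 7-2, 8-12, 9-19, 15-0, 17-4}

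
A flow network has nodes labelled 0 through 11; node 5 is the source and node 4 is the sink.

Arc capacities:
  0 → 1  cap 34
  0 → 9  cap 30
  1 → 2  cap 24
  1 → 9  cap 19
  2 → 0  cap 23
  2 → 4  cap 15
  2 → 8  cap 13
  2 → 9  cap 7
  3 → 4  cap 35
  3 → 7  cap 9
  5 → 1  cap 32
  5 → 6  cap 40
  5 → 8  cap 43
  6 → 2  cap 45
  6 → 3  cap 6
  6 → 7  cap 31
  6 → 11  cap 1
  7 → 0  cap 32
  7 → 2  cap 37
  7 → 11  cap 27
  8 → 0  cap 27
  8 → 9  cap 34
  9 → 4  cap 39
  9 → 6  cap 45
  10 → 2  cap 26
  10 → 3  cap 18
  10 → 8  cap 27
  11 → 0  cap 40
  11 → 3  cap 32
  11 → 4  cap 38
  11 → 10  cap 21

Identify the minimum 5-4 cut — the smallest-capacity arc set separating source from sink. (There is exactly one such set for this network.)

Min-cut arcs: {(2,4), (6,3), (6,11), (7,11), (9,4)} (total capacity 88)

augment #1: 5→1→2→4 push 15
augment #2: 5→1→9→4 push 17
augment #3: 5→6→3→4 push 6
augment #4: 5→6→11→4 push 1
augment #5: 5→8→9→4 push 22
augment #6: 5→6→7→11→4 push 27
max flow = 88; residual-reachable set from 5 gives S-side
cut edges (S→T): {(2,4), (6,3), (6,11), (7,11), (9,4)} total cap 88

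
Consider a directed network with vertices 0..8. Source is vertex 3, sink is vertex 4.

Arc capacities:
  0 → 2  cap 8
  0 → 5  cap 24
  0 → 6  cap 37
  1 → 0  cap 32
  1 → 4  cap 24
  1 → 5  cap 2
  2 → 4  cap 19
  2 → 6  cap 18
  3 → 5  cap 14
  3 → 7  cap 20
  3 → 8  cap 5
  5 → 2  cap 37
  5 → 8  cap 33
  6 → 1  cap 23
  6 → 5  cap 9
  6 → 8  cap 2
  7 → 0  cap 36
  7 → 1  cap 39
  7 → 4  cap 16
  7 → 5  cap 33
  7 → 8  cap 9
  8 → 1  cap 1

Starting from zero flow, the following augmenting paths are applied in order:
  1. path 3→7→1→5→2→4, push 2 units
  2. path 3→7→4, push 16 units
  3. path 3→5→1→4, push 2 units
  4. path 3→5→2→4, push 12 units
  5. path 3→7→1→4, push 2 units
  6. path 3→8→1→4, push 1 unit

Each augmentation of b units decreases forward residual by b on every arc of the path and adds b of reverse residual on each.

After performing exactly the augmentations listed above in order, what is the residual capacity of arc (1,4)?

after path 1 (3→7→1→5→2→4, push 2): res(1,4)=24
after path 2 (3→7→4, push 16): res(1,4)=24
after path 3 (3→5→1→4, push 2): res(1,4)=22
after path 4 (3→5→2→4, push 12): res(1,4)=22
after path 5 (3→7→1→4, push 2): res(1,4)=20
after path 6 (3→8→1→4, push 1): res(1,4)=19

Residual capacity of (1,4): 19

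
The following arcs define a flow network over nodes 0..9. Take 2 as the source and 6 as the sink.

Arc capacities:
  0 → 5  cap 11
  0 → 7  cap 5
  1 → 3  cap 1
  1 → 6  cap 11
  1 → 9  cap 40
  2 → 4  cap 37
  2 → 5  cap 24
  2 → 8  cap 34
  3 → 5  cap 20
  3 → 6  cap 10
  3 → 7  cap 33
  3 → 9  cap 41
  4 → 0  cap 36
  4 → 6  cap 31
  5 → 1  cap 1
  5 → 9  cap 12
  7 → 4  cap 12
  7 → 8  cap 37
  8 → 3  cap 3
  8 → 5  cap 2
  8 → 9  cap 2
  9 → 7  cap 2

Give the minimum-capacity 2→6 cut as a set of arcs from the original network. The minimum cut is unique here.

augment #1: 2→4→6 push 31
augment #2: 2→5→1→6 push 1
augment #3: 2→8→3→6 push 3
max flow = 35; residual-reachable set from 2 gives S-side
cut edges (S→T): {(4,6), (5,1), (8,3)} total cap 35

Min-cut arcs: {(4,6), (5,1), (8,3)} (total capacity 35)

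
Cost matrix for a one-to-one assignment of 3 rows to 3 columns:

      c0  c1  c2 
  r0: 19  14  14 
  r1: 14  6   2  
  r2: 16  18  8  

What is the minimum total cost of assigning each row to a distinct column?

optimal assignment: row0→col1 (cost 14), row1→col2 (cost 2), row2→col0 (cost 16)
total = 14 + 2 + 16 = 32

Minimum assignment cost: 32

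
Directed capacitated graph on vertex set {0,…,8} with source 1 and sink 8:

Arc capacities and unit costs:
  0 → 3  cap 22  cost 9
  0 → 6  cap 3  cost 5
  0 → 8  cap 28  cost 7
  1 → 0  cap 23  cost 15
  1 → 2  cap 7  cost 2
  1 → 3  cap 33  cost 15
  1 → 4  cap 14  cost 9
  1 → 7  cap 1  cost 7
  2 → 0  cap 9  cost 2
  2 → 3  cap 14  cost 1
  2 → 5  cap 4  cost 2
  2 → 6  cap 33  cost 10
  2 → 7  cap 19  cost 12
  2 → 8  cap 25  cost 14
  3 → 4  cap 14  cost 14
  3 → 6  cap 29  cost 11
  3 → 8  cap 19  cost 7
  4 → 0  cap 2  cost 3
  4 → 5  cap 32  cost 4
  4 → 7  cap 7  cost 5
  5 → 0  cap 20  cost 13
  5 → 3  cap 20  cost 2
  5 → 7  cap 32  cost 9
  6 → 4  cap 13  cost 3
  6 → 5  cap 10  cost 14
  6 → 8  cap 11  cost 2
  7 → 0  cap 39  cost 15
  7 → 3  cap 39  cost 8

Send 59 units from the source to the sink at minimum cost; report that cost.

shortest-cost path #1: 1→2→3→8 push 7 @ unit cost 10 (adds 70)
shortest-cost path #2: 1→4→0→8 push 2 @ unit cost 19 (adds 38)
shortest-cost path #3: 1→3→8 push 12 @ unit cost 22 (adds 264)
shortest-cost path #4: 1→0→8 push 23 @ unit cost 22 (adds 506)
shortest-cost path #5: 1→3→2→0→8 push 3 @ unit cost 23 (adds 69)
shortest-cost path #6: 1→3→2→0→6→8 push 3 @ unit cost 23 (adds 69)
shortest-cost path #7: 1→3→2→6→8 push 1 @ unit cost 26 (adds 26)
shortest-cost path #8: 1→3→6→8 push 7 @ unit cost 28 (adds 196)
shortest-cost path #9: 1→3→6→2→8 push 1 @ unit cost 30 (adds 30)
total cost = 1268

Minimum cost for 59 units: 1268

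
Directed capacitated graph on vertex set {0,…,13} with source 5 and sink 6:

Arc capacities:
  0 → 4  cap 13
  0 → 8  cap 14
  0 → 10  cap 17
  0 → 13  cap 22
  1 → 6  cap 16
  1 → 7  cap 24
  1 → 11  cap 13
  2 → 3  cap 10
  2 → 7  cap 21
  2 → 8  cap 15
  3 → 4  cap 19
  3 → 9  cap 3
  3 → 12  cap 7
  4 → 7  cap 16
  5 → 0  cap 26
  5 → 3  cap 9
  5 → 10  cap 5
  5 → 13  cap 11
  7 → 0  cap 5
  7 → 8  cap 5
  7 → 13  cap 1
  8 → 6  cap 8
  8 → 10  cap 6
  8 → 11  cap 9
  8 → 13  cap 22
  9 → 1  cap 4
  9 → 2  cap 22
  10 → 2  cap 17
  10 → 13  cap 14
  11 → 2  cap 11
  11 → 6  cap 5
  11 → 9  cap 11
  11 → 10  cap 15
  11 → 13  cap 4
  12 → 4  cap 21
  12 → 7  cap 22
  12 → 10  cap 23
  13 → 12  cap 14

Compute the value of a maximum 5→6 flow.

Maximum flow value: 17

augment #1: 5→0→8→6 bottleneck 8, total now 8
augment #2: 5→0→8→11→6 bottleneck 5, total now 13
augment #3: 5→3→9→1→6 bottleneck 3, total now 16
augment #4: 5→0→8→11→9→1→6 bottleneck 1, total now 17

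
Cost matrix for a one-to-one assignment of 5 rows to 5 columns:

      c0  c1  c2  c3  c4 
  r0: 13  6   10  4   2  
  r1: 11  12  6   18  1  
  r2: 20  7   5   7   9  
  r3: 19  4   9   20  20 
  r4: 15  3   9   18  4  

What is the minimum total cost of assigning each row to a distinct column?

optimal assignment: row0→col3 (cost 4), row1→col0 (cost 11), row2→col2 (cost 5), row3→col1 (cost 4), row4→col4 (cost 4)
total = 4 + 11 + 5 + 4 + 4 = 28

Minimum assignment cost: 28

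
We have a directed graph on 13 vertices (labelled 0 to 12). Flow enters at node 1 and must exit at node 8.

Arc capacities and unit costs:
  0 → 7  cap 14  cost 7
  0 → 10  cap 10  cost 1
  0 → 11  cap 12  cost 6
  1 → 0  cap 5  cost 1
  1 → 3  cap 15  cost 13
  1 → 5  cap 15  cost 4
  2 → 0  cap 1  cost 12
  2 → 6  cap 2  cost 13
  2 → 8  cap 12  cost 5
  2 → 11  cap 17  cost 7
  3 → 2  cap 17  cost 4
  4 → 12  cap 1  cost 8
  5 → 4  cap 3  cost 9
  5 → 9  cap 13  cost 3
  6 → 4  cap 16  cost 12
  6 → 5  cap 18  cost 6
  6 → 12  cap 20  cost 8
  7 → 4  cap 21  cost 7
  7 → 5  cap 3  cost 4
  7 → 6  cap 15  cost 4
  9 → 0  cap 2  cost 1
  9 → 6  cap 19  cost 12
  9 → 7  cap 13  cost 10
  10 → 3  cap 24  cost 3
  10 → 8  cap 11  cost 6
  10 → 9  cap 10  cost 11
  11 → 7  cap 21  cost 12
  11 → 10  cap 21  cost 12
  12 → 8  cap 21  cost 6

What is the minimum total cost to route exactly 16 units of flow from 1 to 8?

Minimum cost for 16 units: 268

shortest-cost path #1: 1→0→10→8 push 5 @ unit cost 8 (adds 40)
shortest-cost path #2: 1→5→9→0→10→8 push 2 @ unit cost 15 (adds 30)
shortest-cost path #3: 1→3→2→8 push 9 @ unit cost 22 (adds 198)
total cost = 268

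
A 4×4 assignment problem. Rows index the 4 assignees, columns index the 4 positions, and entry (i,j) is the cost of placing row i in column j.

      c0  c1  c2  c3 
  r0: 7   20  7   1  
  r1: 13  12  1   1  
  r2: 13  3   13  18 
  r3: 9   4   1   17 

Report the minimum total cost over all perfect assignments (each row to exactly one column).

optimal assignment: row0→col0 (cost 7), row1→col3 (cost 1), row2→col1 (cost 3), row3→col2 (cost 1)
total = 7 + 1 + 3 + 1 = 12

Minimum assignment cost: 12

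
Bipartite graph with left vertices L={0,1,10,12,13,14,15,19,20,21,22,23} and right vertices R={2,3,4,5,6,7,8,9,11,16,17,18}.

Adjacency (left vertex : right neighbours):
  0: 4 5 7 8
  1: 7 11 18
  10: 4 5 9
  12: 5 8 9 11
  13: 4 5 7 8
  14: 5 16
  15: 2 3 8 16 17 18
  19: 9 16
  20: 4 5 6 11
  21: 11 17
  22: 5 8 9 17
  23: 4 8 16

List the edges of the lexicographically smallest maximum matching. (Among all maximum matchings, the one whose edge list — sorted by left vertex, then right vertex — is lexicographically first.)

|M| = 11 (so the lex-smallest maximum matching has 11 edges)
process left vertices in ascending order; for each, take the smallest-labelled available neighbour that still permits 11 edges overall, or leave it unmatched if none does
lex-smallest matching: {0-4, 1-18, 10-5, 12-8, 13-7, 14-16, 15-2, 19-9, 20-6, 21-11, 22-17}

Lex-smallest maximum matching: {(0,4), (1,18), (10,5), (12,8), (13,7), (14,16), (15,2), (19,9), (20,6), (21,11), (22,17)}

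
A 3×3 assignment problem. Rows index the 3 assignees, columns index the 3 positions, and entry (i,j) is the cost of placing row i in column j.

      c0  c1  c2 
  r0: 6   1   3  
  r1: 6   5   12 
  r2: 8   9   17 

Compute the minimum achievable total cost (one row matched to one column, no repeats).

optimal assignment: row0→col2 (cost 3), row1→col1 (cost 5), row2→col0 (cost 8)
total = 3 + 5 + 8 = 16

Minimum assignment cost: 16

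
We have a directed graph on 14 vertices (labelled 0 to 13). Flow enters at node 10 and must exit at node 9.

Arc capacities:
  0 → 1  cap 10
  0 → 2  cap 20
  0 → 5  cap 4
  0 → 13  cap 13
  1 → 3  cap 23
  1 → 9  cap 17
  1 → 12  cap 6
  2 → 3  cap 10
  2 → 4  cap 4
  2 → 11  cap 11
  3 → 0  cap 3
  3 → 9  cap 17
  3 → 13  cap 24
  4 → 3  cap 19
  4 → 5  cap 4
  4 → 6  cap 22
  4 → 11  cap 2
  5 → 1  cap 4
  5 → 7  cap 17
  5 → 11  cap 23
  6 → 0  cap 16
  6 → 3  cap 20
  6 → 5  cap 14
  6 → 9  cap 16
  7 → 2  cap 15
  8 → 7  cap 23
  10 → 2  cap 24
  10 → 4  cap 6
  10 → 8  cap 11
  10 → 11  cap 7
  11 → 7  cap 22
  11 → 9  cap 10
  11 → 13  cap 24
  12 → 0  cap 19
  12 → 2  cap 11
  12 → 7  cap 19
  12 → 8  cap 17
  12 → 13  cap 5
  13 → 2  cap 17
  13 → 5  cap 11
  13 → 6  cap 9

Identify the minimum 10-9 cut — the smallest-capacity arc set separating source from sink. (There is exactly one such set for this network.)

augment #1: 10→11→9 push 7
augment #2: 10→2→3→9 push 10
augment #3: 10→2→11→9 push 3
augment #4: 10→4→3→9 push 6
augment #5: 10→2→4→3→9 push 1
augment #6: 10→2→4→6→9 push 3
augment #7: 10→2→11→13→6→9 push 7
augment #8: 10→8→7→2→11→13→6→9 push 1
max flow = 38; residual-reachable set from 10 gives S-side
cut edges (S→T): {(2,3), (2,4), (2,11), (10,4), (10,11)} total cap 38

Min-cut arcs: {(2,3), (2,4), (2,11), (10,4), (10,11)} (total capacity 38)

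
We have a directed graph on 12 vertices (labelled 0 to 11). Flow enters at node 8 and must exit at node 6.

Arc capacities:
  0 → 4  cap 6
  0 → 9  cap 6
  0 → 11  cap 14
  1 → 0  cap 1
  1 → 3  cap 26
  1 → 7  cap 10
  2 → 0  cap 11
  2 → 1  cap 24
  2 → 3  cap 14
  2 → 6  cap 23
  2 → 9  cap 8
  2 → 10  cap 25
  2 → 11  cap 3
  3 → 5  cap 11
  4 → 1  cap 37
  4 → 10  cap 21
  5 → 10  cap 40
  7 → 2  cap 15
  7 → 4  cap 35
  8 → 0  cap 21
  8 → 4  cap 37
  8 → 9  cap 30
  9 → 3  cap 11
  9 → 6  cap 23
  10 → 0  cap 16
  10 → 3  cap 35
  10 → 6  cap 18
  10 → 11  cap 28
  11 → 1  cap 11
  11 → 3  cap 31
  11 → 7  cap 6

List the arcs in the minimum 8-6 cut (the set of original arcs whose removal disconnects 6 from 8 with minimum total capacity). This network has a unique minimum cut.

Min-cut arcs: {(7,2), (9,6), (10,6)} (total capacity 56)

augment #1: 8→9→6 push 23
augment #2: 8→4→10→6 push 18
augment #3: 8→0→11→7→2→6 push 6
augment #4: 8→4→1→7→2→6 push 9
max flow = 56; residual-reachable set from 8 gives S-side
cut edges (S→T): {(7,2), (9,6), (10,6)} total cap 56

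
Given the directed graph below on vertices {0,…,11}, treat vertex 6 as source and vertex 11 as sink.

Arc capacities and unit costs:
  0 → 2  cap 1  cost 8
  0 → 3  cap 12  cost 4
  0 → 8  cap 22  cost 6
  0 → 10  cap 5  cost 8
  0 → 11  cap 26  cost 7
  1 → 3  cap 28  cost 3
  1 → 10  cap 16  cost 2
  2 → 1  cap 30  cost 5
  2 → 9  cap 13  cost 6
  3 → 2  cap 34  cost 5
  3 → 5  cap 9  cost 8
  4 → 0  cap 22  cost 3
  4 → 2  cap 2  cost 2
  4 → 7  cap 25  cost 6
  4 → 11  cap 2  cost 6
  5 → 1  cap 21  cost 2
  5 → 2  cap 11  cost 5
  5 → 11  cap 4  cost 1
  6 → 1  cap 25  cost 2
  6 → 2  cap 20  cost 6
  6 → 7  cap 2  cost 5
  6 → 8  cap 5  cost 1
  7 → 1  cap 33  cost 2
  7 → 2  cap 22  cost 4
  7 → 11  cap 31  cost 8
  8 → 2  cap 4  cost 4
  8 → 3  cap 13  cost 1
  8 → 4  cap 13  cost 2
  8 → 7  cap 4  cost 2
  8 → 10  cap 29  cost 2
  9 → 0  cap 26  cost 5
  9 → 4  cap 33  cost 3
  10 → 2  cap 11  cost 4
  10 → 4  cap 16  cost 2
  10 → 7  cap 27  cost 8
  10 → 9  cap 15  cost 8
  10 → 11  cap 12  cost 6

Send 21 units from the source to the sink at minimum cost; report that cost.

Minimum cost for 21 units: 225

shortest-cost path #1: 6→8→10→11 push 5 @ unit cost 9 (adds 45)
shortest-cost path #2: 6→1→10→11 push 7 @ unit cost 10 (adds 70)
shortest-cost path #3: 6→1→10→8→4→11 push 2 @ unit cost 10 (adds 20)
shortest-cost path #4: 6→1→10→8→3→5→11 push 3 @ unit cost 12 (adds 36)
shortest-cost path #5: 6→7→11 push 2 @ unit cost 13 (adds 26)
shortest-cost path #6: 6→1→3→5→11 push 1 @ unit cost 14 (adds 14)
shortest-cost path #7: 6→1→3→8→7→11 push 1 @ unit cost 14 (adds 14)
total cost = 225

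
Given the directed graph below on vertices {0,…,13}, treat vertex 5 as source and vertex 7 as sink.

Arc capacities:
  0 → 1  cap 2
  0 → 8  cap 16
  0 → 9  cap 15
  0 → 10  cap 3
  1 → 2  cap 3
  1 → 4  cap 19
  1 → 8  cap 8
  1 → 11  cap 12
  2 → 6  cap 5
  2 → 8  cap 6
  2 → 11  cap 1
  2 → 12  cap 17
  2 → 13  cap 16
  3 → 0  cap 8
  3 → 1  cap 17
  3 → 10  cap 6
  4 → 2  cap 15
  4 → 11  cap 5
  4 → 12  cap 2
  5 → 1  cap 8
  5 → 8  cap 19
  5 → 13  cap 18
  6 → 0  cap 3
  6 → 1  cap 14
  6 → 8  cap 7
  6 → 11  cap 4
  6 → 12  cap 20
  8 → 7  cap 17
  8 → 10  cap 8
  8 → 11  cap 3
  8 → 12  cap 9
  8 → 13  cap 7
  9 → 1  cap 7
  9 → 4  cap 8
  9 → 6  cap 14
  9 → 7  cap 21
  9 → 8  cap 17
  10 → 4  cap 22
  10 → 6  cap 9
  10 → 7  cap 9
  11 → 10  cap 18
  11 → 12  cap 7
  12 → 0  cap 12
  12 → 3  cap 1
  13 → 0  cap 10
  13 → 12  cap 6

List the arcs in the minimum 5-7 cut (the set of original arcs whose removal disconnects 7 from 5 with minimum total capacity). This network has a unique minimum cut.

Min-cut arcs: {(0,9), (8,7), (10,7)} (total capacity 41)

augment #1: 5→8→7 push 17
augment #2: 5→8→10→7 push 2
augment #3: 5→1→8→10→7 push 6
augment #4: 5→1→11→10→7 push 1
augment #5: 5→13→0→9→7 push 10
augment #6: 5→13→12→0→9→7 push 5
max flow = 41; residual-reachable set from 5 gives S-side
cut edges (S→T): {(0,9), (8,7), (10,7)} total cap 41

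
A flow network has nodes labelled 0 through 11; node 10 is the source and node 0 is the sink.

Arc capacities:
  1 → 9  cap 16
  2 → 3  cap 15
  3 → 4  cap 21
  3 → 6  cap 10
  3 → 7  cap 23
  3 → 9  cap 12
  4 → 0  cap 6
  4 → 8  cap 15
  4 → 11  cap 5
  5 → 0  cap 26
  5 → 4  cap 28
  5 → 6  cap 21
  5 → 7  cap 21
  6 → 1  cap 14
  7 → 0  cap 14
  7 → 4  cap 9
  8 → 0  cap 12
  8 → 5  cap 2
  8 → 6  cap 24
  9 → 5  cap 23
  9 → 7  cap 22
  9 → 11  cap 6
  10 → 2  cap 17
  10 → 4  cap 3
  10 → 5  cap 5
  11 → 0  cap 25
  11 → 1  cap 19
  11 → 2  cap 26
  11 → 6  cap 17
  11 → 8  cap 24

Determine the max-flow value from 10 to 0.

augment #1: 10→4→0 bottleneck 3, total now 3
augment #2: 10→5→0 bottleneck 5, total now 8
augment #3: 10→2→3→4→0 bottleneck 3, total now 11
augment #4: 10→2→3→7→0 bottleneck 12, total now 23

Maximum flow value: 23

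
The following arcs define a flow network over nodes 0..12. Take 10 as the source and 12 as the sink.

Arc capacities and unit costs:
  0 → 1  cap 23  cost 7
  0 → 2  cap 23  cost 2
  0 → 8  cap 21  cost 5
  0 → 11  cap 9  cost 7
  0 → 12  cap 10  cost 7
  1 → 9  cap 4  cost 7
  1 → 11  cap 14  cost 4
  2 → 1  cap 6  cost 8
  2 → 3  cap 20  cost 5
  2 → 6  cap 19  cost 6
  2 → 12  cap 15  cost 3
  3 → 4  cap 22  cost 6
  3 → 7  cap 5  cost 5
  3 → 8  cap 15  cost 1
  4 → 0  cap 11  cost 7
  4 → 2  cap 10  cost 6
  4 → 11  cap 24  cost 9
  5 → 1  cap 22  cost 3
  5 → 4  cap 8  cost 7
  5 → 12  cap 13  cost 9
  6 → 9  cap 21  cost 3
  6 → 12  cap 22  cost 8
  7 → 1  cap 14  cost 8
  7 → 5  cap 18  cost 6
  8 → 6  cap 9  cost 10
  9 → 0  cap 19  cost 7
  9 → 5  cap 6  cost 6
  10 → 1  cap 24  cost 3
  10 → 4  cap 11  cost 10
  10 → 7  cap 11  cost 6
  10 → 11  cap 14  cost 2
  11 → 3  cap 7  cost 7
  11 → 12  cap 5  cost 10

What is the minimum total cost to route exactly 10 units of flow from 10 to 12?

shortest-cost path #1: 10→11→12 push 5 @ unit cost 12 (adds 60)
shortest-cost path #2: 10→4→2→12 push 5 @ unit cost 19 (adds 95)
total cost = 155

Minimum cost for 10 units: 155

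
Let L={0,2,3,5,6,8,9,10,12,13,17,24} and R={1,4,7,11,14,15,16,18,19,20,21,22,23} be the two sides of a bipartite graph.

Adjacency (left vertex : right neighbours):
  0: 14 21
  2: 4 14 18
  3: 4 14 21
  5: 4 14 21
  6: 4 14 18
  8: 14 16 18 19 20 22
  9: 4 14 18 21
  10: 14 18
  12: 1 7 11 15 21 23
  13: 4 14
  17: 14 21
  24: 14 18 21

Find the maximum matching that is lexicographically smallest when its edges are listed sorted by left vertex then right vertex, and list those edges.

Lex-smallest maximum matching: {(0,14), (2,4), (3,21), (6,18), (8,16), (12,1)}

|M| = 6 (so the lex-smallest maximum matching has 6 edges)
process left vertices in ascending order; for each, take the smallest-labelled available neighbour that still permits 6 edges overall, or leave it unmatched if none does
lex-smallest matching: {0-14, 2-4, 3-21, 6-18, 8-16, 12-1}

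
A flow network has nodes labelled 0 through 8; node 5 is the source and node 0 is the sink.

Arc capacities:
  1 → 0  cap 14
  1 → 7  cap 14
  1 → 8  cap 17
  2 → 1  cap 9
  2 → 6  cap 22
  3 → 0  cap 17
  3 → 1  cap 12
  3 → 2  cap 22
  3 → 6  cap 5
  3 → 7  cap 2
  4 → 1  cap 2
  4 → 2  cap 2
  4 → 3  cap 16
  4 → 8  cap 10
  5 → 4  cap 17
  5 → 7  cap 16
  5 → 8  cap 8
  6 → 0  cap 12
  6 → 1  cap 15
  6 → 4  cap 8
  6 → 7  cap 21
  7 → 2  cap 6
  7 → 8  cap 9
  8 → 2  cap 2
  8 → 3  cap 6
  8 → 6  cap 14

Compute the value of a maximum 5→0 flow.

augment #1: 5→4→1→0 bottleneck 2, total now 2
augment #2: 5→4→3→0 bottleneck 15, total now 17
augment #3: 5→8→3→0 bottleneck 2, total now 19
augment #4: 5→8→6→0 bottleneck 6, total now 25
augment #5: 5→7→2→1→0 bottleneck 6, total now 31
augment #6: 5→7→8→6→0 bottleneck 6, total now 37
augment #7: 5→7→8→2→1→0 bottleneck 2, total now 39
augment #8: 5→7→8→3→1→0 bottleneck 1, total now 40

Maximum flow value: 40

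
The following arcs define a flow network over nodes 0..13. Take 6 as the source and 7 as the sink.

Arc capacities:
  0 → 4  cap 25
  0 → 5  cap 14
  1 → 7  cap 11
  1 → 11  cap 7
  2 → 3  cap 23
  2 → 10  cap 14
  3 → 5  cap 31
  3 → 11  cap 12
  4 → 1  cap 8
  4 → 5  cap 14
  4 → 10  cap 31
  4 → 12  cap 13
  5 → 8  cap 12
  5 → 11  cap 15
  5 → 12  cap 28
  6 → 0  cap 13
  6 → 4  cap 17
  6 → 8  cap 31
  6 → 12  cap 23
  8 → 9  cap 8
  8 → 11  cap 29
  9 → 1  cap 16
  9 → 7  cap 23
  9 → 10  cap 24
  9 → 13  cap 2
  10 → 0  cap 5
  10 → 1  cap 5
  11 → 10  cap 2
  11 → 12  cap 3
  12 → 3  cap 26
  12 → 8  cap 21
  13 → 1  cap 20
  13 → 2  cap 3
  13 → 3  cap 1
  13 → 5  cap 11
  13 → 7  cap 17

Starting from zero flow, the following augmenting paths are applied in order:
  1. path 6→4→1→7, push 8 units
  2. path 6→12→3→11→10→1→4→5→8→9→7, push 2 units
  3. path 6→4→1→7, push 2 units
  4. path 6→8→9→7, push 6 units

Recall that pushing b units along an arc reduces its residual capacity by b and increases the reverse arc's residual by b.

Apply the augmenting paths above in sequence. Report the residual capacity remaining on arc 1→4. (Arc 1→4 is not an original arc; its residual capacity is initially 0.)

after path 1 (6→4→1→7, push 8): res(1,4)=8
after path 2 (6→12→3→11→10→1→4→5→8→9→7, push 2): res(1,4)=6
after path 3 (6→4→1→7, push 2): res(1,4)=8
after path 4 (6→8→9→7, push 6): res(1,4)=8

Residual capacity of (1,4): 8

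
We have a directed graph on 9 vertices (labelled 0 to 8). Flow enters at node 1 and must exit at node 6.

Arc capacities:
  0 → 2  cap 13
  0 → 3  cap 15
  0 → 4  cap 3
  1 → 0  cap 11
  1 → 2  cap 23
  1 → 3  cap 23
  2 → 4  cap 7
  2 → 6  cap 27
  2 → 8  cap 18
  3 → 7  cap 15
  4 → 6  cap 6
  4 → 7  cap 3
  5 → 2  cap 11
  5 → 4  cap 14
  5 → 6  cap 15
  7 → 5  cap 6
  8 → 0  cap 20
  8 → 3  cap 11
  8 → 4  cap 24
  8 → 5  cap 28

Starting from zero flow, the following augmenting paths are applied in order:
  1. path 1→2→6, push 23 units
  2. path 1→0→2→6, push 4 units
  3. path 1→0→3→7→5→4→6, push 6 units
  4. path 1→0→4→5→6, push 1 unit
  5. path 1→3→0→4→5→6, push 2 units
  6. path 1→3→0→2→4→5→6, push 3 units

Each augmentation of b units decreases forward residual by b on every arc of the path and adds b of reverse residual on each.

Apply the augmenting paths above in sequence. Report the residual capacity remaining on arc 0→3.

after path 1 (1→2→6, push 23): res(0,3)=15
after path 2 (1→0→2→6, push 4): res(0,3)=15
after path 3 (1→0→3→7→5→4→6, push 6): res(0,3)=9
after path 4 (1→0→4→5→6, push 1): res(0,3)=9
after path 5 (1→3→0→4→5→6, push 2): res(0,3)=11
after path 6 (1→3→0→2→4→5→6, push 3): res(0,3)=14

Residual capacity of (0,3): 14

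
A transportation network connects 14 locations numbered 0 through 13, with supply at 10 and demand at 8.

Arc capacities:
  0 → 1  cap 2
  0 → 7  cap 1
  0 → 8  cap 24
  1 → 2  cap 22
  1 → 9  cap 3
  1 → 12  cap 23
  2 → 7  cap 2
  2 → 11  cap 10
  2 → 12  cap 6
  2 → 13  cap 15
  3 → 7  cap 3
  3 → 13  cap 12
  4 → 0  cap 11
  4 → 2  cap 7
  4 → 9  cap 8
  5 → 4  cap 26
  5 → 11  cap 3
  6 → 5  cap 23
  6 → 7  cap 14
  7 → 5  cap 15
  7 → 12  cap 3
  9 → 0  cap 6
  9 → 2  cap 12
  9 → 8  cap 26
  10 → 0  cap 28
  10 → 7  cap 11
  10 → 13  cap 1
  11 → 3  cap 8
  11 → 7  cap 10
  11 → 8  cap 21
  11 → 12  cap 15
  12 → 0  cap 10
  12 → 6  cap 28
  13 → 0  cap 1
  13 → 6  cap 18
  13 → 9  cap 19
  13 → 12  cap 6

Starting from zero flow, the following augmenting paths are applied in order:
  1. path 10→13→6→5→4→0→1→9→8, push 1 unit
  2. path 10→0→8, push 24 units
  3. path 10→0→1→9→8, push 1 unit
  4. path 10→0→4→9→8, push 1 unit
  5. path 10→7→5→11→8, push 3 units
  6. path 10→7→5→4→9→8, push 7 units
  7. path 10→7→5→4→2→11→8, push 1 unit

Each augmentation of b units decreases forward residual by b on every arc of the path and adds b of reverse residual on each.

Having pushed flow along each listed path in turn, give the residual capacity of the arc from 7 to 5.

after path 1 (10→13→6→5→4→0→1→9→8, push 1): res(7,5)=15
after path 2 (10→0→8, push 24): res(7,5)=15
after path 3 (10→0→1→9→8, push 1): res(7,5)=15
after path 4 (10→0→4→9→8, push 1): res(7,5)=15
after path 5 (10→7→5→11→8, push 3): res(7,5)=12
after path 6 (10→7→5→4→9→8, push 7): res(7,5)=5
after path 7 (10→7→5→4→2→11→8, push 1): res(7,5)=4

Residual capacity of (7,5): 4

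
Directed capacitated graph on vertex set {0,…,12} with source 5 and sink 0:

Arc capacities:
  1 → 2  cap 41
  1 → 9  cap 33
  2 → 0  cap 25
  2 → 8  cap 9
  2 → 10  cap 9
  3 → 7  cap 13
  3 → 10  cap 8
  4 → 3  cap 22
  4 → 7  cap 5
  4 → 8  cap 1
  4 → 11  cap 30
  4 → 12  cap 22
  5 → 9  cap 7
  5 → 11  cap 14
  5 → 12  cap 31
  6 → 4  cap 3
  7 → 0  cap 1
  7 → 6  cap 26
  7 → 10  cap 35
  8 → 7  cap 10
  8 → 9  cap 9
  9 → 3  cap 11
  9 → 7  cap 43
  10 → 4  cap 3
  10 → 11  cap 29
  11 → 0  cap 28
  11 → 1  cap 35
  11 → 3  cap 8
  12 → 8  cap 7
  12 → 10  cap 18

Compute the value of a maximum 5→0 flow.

Maximum flow value: 46

augment #1: 5→11→0 bottleneck 14, total now 14
augment #2: 5→9→7→0 bottleneck 1, total now 15
augment #3: 5→12→10→11→0 bottleneck 14, total now 29
augment #4: 5→12→10→11→1→2→0 bottleneck 4, total now 33
augment #5: 5→9→3→10→11→1→2→0 bottleneck 6, total now 39
augment #6: 5→12→8→7→10→11→1→2→0 bottleneck 5, total now 44
augment #7: 5→12→8→7→6→4→11→1→2→0 bottleneck 2, total now 46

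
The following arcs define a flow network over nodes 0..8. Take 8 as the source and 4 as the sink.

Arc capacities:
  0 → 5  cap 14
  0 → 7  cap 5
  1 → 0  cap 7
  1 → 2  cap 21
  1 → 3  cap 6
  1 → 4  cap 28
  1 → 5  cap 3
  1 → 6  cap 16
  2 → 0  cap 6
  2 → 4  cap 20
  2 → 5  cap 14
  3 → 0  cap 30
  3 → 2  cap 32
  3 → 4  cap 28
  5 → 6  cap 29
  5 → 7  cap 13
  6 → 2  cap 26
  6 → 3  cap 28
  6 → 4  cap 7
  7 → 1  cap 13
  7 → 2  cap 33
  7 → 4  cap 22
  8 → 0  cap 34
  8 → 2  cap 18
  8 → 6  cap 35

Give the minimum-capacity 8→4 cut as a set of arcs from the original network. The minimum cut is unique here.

augment #1: 8→2→4 push 18
augment #2: 8→6→4 push 7
augment #3: 8→0→7→4 push 5
augment #4: 8→6→2→4 push 2
augment #5: 8→6→3→4 push 26
augment #6: 8→0→5→7→4 push 13
augment #7: 8→0→5→6→3→4 push 1
max flow = 72; residual-reachable set from 8 gives S-side
cut edges (S→T): {(0,5), (0,7), (8,2), (8,6)} total cap 72

Min-cut arcs: {(0,5), (0,7), (8,2), (8,6)} (total capacity 72)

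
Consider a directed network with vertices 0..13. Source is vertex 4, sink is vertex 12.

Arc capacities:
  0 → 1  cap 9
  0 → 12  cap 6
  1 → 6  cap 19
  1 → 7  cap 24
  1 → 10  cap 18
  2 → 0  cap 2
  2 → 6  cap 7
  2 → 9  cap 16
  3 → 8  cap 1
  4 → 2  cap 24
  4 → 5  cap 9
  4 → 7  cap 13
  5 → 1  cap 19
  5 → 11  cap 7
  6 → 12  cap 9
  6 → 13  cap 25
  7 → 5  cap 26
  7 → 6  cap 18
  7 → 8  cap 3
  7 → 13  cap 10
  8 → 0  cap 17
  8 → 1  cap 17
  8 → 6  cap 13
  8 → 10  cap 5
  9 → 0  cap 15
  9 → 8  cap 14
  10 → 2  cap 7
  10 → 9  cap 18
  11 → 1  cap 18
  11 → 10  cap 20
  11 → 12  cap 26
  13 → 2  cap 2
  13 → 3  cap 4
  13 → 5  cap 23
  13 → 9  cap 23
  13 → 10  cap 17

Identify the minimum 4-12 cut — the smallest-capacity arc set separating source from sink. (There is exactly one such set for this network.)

Min-cut arcs: {(0,12), (5,11), (6,12)} (total capacity 22)

augment #1: 4→2→0→12 push 2
augment #2: 4→2→6→12 push 7
augment #3: 4→5→11→12 push 7
augment #4: 4→7→6→12 push 2
augment #5: 4→2→9→0→12 push 4
max flow = 22; residual-reachable set from 4 gives S-side
cut edges (S→T): {(0,12), (5,11), (6,12)} total cap 22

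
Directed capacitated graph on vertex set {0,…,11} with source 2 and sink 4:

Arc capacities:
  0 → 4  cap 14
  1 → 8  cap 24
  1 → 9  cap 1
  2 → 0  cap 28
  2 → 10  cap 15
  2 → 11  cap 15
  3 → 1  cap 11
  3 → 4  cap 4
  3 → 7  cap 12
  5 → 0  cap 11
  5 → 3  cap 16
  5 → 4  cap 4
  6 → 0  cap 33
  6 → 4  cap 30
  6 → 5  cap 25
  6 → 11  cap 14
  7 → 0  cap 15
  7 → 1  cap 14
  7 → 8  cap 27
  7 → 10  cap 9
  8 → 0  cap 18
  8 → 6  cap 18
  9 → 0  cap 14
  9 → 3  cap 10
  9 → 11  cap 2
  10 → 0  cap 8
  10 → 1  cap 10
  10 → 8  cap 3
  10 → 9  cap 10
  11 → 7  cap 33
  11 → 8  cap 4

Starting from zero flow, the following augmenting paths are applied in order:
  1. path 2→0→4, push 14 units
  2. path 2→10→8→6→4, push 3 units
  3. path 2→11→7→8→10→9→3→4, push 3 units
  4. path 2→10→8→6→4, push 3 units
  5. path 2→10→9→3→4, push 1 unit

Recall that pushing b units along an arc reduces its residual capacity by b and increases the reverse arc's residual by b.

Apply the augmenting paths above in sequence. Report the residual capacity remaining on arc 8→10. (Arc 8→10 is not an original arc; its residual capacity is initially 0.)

after path 1 (2→0→4, push 14): res(8,10)=0
after path 2 (2→10→8→6→4, push 3): res(8,10)=3
after path 3 (2→11→7→8→10→9→3→4, push 3): res(8,10)=0
after path 4 (2→10→8→6→4, push 3): res(8,10)=3
after path 5 (2→10→9→3→4, push 1): res(8,10)=3

Residual capacity of (8,10): 3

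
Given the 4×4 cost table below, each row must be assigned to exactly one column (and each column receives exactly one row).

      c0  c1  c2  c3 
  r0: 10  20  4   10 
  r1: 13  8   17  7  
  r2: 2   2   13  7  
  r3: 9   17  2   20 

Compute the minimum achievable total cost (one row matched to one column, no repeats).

optimal assignment: row0→col0 (cost 10), row1→col3 (cost 7), row2→col1 (cost 2), row3→col2 (cost 2)
total = 10 + 7 + 2 + 2 = 21

Minimum assignment cost: 21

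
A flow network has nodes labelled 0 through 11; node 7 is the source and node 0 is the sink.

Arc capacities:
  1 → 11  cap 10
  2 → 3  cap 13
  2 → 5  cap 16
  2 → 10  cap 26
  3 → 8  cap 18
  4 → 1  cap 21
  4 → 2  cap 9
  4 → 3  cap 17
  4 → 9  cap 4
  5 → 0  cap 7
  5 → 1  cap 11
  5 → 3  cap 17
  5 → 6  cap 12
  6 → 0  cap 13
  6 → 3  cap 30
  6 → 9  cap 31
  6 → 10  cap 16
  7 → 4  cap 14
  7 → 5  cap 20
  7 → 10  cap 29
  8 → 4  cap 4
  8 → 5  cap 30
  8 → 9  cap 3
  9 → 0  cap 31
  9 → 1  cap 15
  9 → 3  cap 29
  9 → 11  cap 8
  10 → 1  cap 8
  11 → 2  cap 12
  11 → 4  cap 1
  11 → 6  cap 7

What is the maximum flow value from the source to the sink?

Maximum flow value: 33

augment #1: 7→5→0 bottleneck 7, total now 7
augment #2: 7→4→9→0 bottleneck 4, total now 11
augment #3: 7→5→6→0 bottleneck 12, total now 23
augment #4: 7→4→1→11→6→0 bottleneck 1, total now 24
augment #5: 7→4→3→8→9→0 bottleneck 3, total now 27
augment #6: 7→4→1→11→6→9→0 bottleneck 6, total now 33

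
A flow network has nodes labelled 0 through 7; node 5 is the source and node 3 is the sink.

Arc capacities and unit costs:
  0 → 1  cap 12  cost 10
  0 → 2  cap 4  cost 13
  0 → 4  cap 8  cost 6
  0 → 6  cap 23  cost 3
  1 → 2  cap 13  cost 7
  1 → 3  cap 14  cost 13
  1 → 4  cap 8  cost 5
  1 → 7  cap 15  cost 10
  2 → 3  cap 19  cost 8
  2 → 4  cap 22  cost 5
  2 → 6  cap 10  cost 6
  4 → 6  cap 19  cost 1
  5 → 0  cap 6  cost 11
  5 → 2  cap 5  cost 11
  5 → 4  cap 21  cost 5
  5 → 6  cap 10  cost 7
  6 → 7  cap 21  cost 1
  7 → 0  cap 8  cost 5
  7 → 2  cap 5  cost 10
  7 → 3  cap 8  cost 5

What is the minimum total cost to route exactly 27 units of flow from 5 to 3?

shortest-cost path #1: 5→4→6→7→3 push 8 @ unit cost 12 (adds 96)
shortest-cost path #2: 5→2→3 push 5 @ unit cost 19 (adds 95)
shortest-cost path #3: 5→4→6→7→2→3 push 5 @ unit cost 25 (adds 125)
shortest-cost path #4: 5→0→2→3 push 4 @ unit cost 32 (adds 128)
shortest-cost path #5: 5→0→1→3 push 2 @ unit cost 34 (adds 68)
shortest-cost path #6: 5→4→6→7→0→1→3 push 3 @ unit cost 35 (adds 105)
total cost = 617

Minimum cost for 27 units: 617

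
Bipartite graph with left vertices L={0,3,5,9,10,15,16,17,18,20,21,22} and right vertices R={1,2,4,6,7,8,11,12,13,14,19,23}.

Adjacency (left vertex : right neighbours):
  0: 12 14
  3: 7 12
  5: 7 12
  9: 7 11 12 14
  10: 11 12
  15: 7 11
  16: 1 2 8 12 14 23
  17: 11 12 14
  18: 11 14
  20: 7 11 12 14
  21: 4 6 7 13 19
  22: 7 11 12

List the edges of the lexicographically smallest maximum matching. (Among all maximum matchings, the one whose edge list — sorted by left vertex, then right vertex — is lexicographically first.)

|M| = 6 (so the lex-smallest maximum matching has 6 edges)
process left vertices in ascending order; for each, take the smallest-labelled available neighbour that still permits 6 edges overall, or leave it unmatched if none does
lex-smallest matching: {0-12, 3-7, 9-11, 16-1, 17-14, 21-4}

Lex-smallest maximum matching: {(0,12), (3,7), (9,11), (16,1), (17,14), (21,4)}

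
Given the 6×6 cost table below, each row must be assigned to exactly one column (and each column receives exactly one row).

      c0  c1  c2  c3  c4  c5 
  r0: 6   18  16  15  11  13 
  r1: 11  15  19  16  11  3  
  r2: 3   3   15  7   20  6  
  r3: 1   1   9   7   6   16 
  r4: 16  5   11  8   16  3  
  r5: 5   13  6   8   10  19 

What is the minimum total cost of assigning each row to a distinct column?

Minimum assignment cost: 32

one of 3 optimal assignments: row0→col0 (cost 6), row1→col5 (cost 3), row2→col1 (cost 3), row3→col4 (cost 6), row4→col3 (cost 8), row5→col2 (cost 6)
total = 6 + 3 + 3 + 6 + 8 + 6 = 32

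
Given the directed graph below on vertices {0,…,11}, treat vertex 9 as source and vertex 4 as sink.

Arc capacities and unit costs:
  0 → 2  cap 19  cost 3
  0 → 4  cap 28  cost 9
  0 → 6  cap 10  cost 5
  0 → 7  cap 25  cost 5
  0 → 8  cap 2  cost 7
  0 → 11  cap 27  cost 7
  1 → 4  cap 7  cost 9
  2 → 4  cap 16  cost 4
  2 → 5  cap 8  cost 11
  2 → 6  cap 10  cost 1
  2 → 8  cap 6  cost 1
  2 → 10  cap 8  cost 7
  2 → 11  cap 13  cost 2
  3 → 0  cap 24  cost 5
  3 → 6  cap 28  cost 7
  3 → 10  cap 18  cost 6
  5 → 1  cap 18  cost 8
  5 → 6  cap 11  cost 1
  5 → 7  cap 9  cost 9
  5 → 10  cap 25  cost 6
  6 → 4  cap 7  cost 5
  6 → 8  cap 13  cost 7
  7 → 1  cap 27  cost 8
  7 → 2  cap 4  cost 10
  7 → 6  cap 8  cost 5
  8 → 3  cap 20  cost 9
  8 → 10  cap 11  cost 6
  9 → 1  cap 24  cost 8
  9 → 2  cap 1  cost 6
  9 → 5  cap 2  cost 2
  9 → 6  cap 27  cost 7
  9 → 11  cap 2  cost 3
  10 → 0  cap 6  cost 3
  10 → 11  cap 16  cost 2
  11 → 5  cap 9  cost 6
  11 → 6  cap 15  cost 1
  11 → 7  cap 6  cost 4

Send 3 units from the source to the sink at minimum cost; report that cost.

shortest-cost path #1: 9→5→6→4 push 2 @ unit cost 8 (adds 16)
shortest-cost path #2: 9→11→6→4 push 1 @ unit cost 9 (adds 9)
total cost = 25

Minimum cost for 3 units: 25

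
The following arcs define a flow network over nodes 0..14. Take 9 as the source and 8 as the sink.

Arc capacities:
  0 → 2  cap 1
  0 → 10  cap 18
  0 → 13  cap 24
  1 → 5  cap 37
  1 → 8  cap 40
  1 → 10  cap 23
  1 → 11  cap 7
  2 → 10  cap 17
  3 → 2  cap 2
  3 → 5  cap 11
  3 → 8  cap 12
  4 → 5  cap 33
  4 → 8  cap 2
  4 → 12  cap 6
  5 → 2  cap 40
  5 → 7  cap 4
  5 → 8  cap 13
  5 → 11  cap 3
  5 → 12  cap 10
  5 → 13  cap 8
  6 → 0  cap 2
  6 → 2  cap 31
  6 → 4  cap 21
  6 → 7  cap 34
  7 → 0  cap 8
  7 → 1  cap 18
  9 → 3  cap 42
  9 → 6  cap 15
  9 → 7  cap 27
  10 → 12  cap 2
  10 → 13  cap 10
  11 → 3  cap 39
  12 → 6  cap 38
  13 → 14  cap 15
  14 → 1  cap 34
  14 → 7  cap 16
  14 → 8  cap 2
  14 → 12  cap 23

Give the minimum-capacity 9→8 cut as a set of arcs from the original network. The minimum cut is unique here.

augment #1: 9→3→8 push 12
augment #2: 9→3→5→8 push 11
augment #3: 9→6→4→8 push 2
augment #4: 9→7→1→8 push 18
augment #5: 9→6→4→5→8 push 2
augment #6: 9→6→0→13→14→8 push 2
augment #7: 9→7→0→13→14→1→8 push 8
augment #8: 9→3→2→10→13→14→1→8 push 2
augment #9: 9→6→2→10→13→14→1→8 push 3
max flow = 60; residual-reachable set from 9 gives S-side
cut edges (S→T): {(3,8), (4,8), (5,8), (7,1), (13,14)} total cap 60

Min-cut arcs: {(3,8), (4,8), (5,8), (7,1), (13,14)} (total capacity 60)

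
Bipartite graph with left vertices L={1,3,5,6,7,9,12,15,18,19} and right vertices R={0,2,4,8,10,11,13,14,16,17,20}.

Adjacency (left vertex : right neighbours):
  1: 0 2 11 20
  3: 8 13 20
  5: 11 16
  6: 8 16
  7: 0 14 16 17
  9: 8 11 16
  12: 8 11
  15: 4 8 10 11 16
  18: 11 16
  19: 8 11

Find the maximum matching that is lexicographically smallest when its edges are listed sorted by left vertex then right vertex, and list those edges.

|M| = 7 (so the lex-smallest maximum matching has 7 edges)
process left vertices in ascending order; for each, take the smallest-labelled available neighbour that still permits 7 edges overall, or leave it unmatched if none does
lex-smallest matching: {1-0, 3-13, 5-11, 6-8, 7-14, 9-16, 15-4}

Lex-smallest maximum matching: {(1,0), (3,13), (5,11), (6,8), (7,14), (9,16), (15,4)}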